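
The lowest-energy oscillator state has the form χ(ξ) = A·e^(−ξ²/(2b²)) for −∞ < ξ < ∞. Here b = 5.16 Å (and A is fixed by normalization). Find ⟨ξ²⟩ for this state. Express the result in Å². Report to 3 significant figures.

By definition ⟨ξ²⟩ = ∫ ξ^2 |χ(ξ)|² dξ.
Using the Gaussian integral ∫_{−∞}^{∞} e^(−αξ²) dξ = √(π/α), evaluating both integrals, ⟨ξ²⟩ = b^2/2.
With b = 5.16, ⟨ξ^2⟩ = 13.31.

⟨ξ^2⟩ ≈ 13.3 Å^2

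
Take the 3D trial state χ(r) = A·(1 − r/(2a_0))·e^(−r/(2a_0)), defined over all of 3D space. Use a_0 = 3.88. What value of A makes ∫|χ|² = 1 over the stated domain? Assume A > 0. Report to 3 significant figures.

A ≈ 0.0261

Require ∫ |χ|² 4πr² dr = 1 over the whole domain.
The angular integral contributes 4π, leaving ∫₀^∞ r²|χ|² dr.
∫|χ|² 4πr² dr = A²·(8·π·a_0^3).
So A² = (8·π·a_0^3)^(−1).
Substituting a_0 = 3.88 gives A² = 0.0006812, so A = 0.02610.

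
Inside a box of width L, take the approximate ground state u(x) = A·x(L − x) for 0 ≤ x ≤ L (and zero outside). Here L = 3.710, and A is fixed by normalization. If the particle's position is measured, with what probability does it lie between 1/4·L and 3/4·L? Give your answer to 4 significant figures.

P ≈ 0.7930

The probability is P = ∫ |u|² dx over [1/4·L, 3/4·L].
The normalization integral ∫|u|²dx over the whole domain equals L^5/30·A², and A² cancels in the ratio.
In terms of t = x/L (A² and the length scale cancel between numerator and denominator), P = [∫_{1/4}^{3/4} t^2·(1 - t)^2 dt] / [∫_{0}^{1} t^2·(1 - t)^2 dt].
With ∫ t^2·(1 - t)^2 dt = t^3·(6·t^2 - 15·t + 10)/30 + C, the region integral is 203/7680 and the full one is 1/30.
Evaluating gives P = 203/256.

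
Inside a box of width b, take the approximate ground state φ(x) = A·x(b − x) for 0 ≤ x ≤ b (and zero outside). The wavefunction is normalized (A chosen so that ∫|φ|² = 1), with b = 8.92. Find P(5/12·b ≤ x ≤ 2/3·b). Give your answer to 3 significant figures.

P = ∫_{5/12·b}^{2/3·b} |φ(x)|² dx.
The normalization integral ∫|φ|²dx over the whole domain equals b^5/30·A², and A² cancels in the ratio.
Substituting u = x/b, A² and the length scale cancel in the ratio: P = ∫_{5/12}^{2/3} u^2·(1 - u)^2 du / ∫_{0}^{1} u^2·(1 - u)^2 du.
An antiderivative of u^2·(1 - u)^2 is u^3·(6·u^2 - 15·u + 10)/30; evaluating from 5/12 to 2/3 gives ≈ 0.014783, while the full integral is 1/30.
Evaluating gives P = 0.4435.

P ≈ 0.444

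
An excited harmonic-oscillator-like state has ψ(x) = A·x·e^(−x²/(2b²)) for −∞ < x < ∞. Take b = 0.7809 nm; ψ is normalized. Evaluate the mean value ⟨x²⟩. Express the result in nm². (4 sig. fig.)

⟨x^2⟩ ≈ 0.9147 nm^2

The expectation value is the |ψ|²-weighted average of x^2: ∫ x^2|ψ|² dx.
Using the Gaussian integral ∫_{−∞}^{∞} e^(−αx²) dx = √(π/α), since the A² factors cancel between numerator and denominator, ⟨x²⟩ = 3·b^2/2.
With b = 0.7809, ⟨x^2⟩ = 0.91471.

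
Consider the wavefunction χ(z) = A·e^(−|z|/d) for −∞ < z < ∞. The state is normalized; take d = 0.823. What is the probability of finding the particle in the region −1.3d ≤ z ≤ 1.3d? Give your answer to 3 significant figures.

|χ|² is the probability density, so P = ∫_{−1.3d}^{1.3d} |χ|² dz.
The normalization integral ∫|χ|²dz over the whole domain equals d·A², and A² cancels in the ratio.
By symmetry take twice the z ≥ 0 contribution in numerator and denominator; the 2's cancel. Substituting u = z/d, A² and the length scale cancel in the ratio: P = ∫_{0}^{1.3} e^(-2·u) du / ∫_{0}^{∞} e^(-2·u) du.
An antiderivative of e^(-2·u) is -e^(-2·u)/2; evaluating from 0 to 1.3 gives 1/2 - e^(-13/5)/2, while the full integral is 1/2.
This works out to P = 0.9257.

P ≈ 0.926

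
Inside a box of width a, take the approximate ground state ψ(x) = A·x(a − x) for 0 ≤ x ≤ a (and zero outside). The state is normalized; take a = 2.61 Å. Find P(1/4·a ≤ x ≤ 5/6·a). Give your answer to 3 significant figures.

P ≈ 0.861

The probability is P = ∫ |ψ|² dx over [1/4·a, 5/6·a].
With A² fixed by ∫|ψ|² = 1, i.e. A² = (a^5/30)^(−1), substitute and integrate.
Substituting u = x/a, A² and the length scale cancel in the ratio: P = ∫_{1/4}^{5/6} u^2·(1 - u)^2 du / ∫_{0}^{1} u^2·(1 - u)^2 du.
An antiderivative of u^2·(1 - u)^2 is u^3·(6·u^2 - 15·u + 10)/30; evaluating from 1/4 to 5/6 gives ≈ 0.028700, while the full integral is 1/30.
The result is P = 0.8610.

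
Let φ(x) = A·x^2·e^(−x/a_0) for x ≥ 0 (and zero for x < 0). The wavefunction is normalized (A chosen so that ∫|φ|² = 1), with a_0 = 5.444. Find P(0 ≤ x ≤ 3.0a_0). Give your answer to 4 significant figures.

P ≈ 0.7149

The probability is P = ∫ |φ|² dx over [0, 3.0a_0].
With A² fixed by ∫|φ|² = 1, i.e. A² = (3·a_0^5/4)^(−1), substitute and integrate.
Substituting u = x/a_0, A² and the length scale cancel in the ratio: P = ∫_{0}^{3.0} u^4·e^(-2·u) du / ∫_{0}^{∞} u^4·e^(-2·u) du.
An antiderivative of u^4·e^(-2·u) is -(u^4/2 + u^3 + 3·u^2/2 + 3·u/2 + 3/4)·e^(-2·u); evaluating from 0 to 3.0 gives 3/4 - 345·e^(-6)/4, while the full integral is 3/4.
Taking the ratio, P = 0.71494.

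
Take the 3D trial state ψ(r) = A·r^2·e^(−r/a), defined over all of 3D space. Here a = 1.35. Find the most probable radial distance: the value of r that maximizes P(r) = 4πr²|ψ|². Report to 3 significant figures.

The maximum of P(r) = 4πr²|ψ|² occurs where its derivative vanishes.
Solving yields r = 3·a.
With a = 1.35, the most probable radial distance is 4.050.

r ≈ 4.05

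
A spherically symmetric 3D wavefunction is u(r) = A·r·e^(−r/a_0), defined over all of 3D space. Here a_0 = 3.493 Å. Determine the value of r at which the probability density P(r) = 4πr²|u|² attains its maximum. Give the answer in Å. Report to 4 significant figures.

r ≈ 6.986 Å

The maximum of P(r) = 4πr²|u|² occurs where its derivative vanishes.
This gives r = 2·a_0.
With a_0 = 3.493, the most probable radial distance is 6.9860 Å.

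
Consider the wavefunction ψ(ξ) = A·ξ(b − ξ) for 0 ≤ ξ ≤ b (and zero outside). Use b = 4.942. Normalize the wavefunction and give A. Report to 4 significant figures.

Require ∫ |ψ|² dξ = 1 over the whole domain.
Carrying out the integral gives A² · b^5/30.
Setting this equal to 1 gives A² = 1/(b^5/30).
Plugging in b = 4.942 yields A = 0.10088.

A ≈ 0.1009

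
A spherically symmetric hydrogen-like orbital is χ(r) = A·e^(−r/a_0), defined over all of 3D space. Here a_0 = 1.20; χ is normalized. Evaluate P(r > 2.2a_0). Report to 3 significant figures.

P = ∫ |χ|² 4πr² dr over r > 2.2a_0.
The full normalization integral is A²·[π·a_0^3] = 1, fixing A².
In terms of u = r/a_0 (A², 4π and the length scale all cancel between numerator and denominator), P = [∫_{2.2}^{∞} u^2·e^(-2·u) du] / [∫_{0}^{∞} u^2·e^(-2·u) du].
With ∫ u^2·e^(-2·u) du = -(2·u^2 + 2·u + 1)·e^(-2·u)/4 + C, the region integral is 377·e^(-22/5)/100 and the full one is 1/4.
Taking the ratio yields P = 0.1851.

P ≈ 0.185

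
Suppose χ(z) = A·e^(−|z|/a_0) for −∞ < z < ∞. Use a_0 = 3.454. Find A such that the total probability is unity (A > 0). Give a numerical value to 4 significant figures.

A ≈ 0.5381

Normalization requires ∫|χ|² dz = 1, integrated from −∞ to ∞.
∫|χ|² dz = A²·(a_0).
Substituting a_0 = 3.454 gives A² = 0.28952, so A = 0.53807.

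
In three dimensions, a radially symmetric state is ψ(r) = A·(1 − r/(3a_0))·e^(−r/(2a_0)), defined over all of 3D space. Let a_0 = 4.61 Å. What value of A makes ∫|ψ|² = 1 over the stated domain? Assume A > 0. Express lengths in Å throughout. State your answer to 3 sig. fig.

A ≈ 0.0349 Å^(-3/2)

Require ∫ |ψ|² 4πr² dr = 1 over the whole domain.
In 3D with spherical symmetry the volume element is 4πr² dr.
The integral (without the A² prefactor) comes out to 8·π·a_0^3/3.
So A² = (8·π·a_0^3/3)^(−1).
With a_0 = 4.61: A² = 0.001218 and A = 0.03491.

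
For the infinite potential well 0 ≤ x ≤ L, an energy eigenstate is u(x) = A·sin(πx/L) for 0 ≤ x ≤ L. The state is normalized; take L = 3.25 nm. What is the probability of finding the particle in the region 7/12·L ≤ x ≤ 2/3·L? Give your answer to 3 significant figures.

P ≈ 0.142

The probability is P = ∫ |u|² dx over [7/12·L, 2/3·L].
Since A² = 1/(L/2), this is the region integral divided by the full normalization integral.
Substituting t = x/L, A² and the length scale cancel in the ratio: P = ∫_{7/12}^{2/3} sin(π·t)^2 dt / ∫_{0}^{1} sin(π·t)^2 dt.
With ∫ sin(π·t)^2 dt = t/2 - sin(2·π·t)/(4·π) + C, the region integral is -1/(8·π) + 1/24 + √(3)/(8·π) and the full one is 1/2.
Taking the ratio, P = (-3 + π + 3·√(3))/(12·π).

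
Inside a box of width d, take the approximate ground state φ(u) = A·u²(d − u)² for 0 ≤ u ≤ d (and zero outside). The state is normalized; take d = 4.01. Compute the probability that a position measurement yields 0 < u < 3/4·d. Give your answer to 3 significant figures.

P ≈ 0.951

The probability is P = ∫ |φ|² du over [0, 3/4·d].
With A² fixed by ∫|φ|² = 1, i.e. A² = (d^9/630)^(−1), substitute and integrate.
Substituting t = u/d, A² and the length scale cancel in the ratio: P = ∫_{0}^{3/4} t^4·(1 - t)^4 dt / ∫_{0}^{1} t^4·(1 - t)^4 dt.
With ∫ t^4·(1 - t)^4 dt = t^5·(70·t^4 - 315·t^3 + 540·t^2 - 420·t + 126)/630 + C, the region integral is ≈ 0.0015096 and the full one is 1/630.
This works out to P = 0.9511.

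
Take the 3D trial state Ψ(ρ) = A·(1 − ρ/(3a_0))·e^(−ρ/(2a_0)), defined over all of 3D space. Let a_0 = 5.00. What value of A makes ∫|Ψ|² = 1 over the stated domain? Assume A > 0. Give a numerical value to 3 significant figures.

We need A² ∫|f|² 4πρ² dρ = 1, taking the integral from 0 to ∞.
Using ∫₀^∞ ρⁿ e^(−αρ) dρ = n!/αⁿ⁺¹, with Ψ = A·(1 − ρ/(3a_0))·e^(−ρ/(2a_0)), the integral evaluates to A²·[8·π·a_0^3/3].
So A² = (8·π·a_0^3/3)^(−1).
Substituting a_0 = 5.00 gives A² = 0.0009549, so A = 0.03090.

A ≈ 0.0309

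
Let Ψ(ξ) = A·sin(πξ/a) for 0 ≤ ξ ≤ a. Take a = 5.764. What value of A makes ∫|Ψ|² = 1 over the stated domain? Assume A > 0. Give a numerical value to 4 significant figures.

Normalization requires ∫|Ψ|² dξ = 1, integrated from 0 to a.
Using sin²θ = (1 − cos 2θ)/2, the integral (without the A² prefactor) comes out to a/2.
Hence A² = 1/[a/2].
With a = 5.764: A² = 0.34698 and A = 0.58905.

A ≈ 0.5891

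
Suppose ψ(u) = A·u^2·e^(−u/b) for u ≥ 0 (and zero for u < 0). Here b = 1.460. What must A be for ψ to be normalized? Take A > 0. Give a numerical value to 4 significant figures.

A ≈ 0.4483

The normalization condition is ∫|ψ|² du = 1 from 0 to ∞.
With ψ = A·u^2·e^(−u/b), the integral evaluates to A²·[3·b^5/4].
Setting this equal to 1 gives A² = 1/(3·b^5/4).
Substituting b = 1.460 gives A² = 0.20099, so A = 0.44832.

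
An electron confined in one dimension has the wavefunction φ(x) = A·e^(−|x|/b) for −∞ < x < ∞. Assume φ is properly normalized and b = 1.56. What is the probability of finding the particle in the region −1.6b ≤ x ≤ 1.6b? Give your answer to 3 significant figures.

P ≈ 0.959

The probability is P = ∫ |φ|² dx over [−1.6b, 1.6b].
With A² fixed by ∫|φ|² = 1, i.e. A² = (b)^(−1), substitute and integrate.
Both integrals are even about x = 0, so only the x ≥ 0 halves are needed (the factors of 2 cancel). Substituting u = x/b, A² and the length scale cancel in the ratio: P = ∫_{0}^{1.6} e^(-2·u) du / ∫_{0}^{∞} e^(-2·u) du.
An antiderivative of e^(-2·u) is -e^(-2·u)/2; evaluating from 0 to 1.6 gives 1/2 - e^(-16/5)/2, while the full integral is 1/2.
Taking the ratio, P = 0.9592.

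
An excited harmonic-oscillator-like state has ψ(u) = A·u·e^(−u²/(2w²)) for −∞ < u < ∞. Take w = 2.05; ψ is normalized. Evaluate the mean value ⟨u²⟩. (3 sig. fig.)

⟨u²⟩ = ∫ u^2 |ψ|² du over the full domain.
Using the Gaussian integral ∫_{−∞}^{∞} e^(−αu²) du = √(π/α), evaluating both integrals, ⟨u²⟩ = 3·w^2/2.
Putting w = 2.05 gives 6.304.

⟨u^2⟩ ≈ 6.30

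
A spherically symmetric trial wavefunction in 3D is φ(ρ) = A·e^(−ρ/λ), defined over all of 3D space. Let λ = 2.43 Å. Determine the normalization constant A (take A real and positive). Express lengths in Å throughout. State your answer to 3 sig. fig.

Require ∫ |φ|² 4πρ² dρ = 1 over the whole domain.
In 3D with spherical symmetry the volume element is 4πρ² dρ.
Recall ∫₀^∞ ρ^m e^(−ρ/β) dρ = m!·β^(m+1), carrying out the integral gives A² · π·λ^3.
So A² = (π·λ^3)^(−1).
Substituting λ = 2.43 gives A² = 0.02218, so A = 0.1489.

A ≈ 0.149 Å^(-3/2)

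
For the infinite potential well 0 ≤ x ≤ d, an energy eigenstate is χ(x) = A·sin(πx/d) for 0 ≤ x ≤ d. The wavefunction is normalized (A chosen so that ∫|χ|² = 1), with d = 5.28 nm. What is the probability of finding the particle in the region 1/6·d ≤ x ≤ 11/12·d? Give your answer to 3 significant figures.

P = ∫_{1/6·d}^{11/12·d} |χ(x)|² dx.
The normalization integral ∫|χ|²dx over the whole domain equals d/2·A², and A² cancels in the ratio.
Let u = x/d; then A² and the length scale cancel, so P = ∫_{1/6}^{11/12} sin(π·u)^2 du ÷ ∫_{0}^{1} sin(π·u)^2 du.
Using ∫ sin(π·u)^2 du = u/2 - sin(2·π·u)/(4·π), the numerator is 1/(8·π) + √(3)/(8·π) + 3/8 and the denominator is 1/2.
This works out to P = (1 + √(3) + 3·π)/(4·π).

P ≈ 0.967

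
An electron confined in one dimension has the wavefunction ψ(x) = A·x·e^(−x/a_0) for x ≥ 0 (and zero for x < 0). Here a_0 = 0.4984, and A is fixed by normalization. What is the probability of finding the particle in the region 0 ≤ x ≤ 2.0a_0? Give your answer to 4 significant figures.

|ψ|² is the probability density, so P = ∫_{0}^{2.0a_0} |ψ|² dx.
With A² fixed by ∫|ψ|² = 1, i.e. A² = (a_0^3/4)^(−1), substitute and integrate.
Substituting u = x/a_0, A² and the length scale cancel in the ratio: P = ∫_{0}^{2.0} u^2·e^(-2·u) du / ∫_{0}^{∞} u^2·e^(-2·u) du.
An antiderivative of u^2·e^(-2·u) is -(2·u^2 + 2·u + 1)·e^(-2·u)/4; evaluating from 0 to 2.0 gives 1/4 - 13·e^(-4)/4, while the full integral is 1/4.
Evaluating gives P = 0.76190.

P ≈ 0.7619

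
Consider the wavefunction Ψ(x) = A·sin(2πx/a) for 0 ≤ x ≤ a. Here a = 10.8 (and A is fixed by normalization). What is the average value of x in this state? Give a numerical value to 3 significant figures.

By definition ⟨x⟩ = ∫ x |Ψ(x)|² dx.
With ∫₀^a sin²(nπx/a) dx = a/2, the ratio of the moment integral to the normalization integral gives ⟨x⟩ = a/2.
Putting a = 10.8 gives 5.400.

⟨x⟩ ≈ 5.40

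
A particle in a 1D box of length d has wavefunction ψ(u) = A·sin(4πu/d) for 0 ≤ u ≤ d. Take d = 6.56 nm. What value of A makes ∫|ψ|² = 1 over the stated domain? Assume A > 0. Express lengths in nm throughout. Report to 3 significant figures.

A ≈ 0.552 nm^(-1/2)

The normalization condition is ∫|ψ|² du = 1 from 0 to d.
∫|ψ|² du = A²·(d/2).
So A² = (d/2)^(−1).
Substituting d = 6.56 gives A² = 0.3049, so A = 0.5522.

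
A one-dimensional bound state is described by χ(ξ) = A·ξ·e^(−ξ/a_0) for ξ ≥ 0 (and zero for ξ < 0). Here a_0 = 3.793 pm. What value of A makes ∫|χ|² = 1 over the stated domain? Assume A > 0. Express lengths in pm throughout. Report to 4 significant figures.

Normalization requires ∫|χ|² dξ = 1, integrated from 0 to ∞.
The integral (without the A² prefactor) comes out to a_0^3/4.
Setting this equal to 1 gives A² = 1/(a_0^3/4).
Substituting a_0 = 3.793 gives A² = 0.073301, so A = 0.27074.

A ≈ 0.2707 pm^(-3/2)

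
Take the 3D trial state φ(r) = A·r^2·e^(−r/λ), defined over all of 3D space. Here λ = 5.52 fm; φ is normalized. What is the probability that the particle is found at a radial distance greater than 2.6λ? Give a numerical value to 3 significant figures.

With dV = 4πr²dr, the probability is ∫|φ|² dV over r > 2.6λ.
The full normalization integral is A²·[45·π·λ^7/2] = 1, fixing A².
Let u = r/λ; then A², 4π and the length scale all cancel, so P = ∫_{2.6}^{∞} u^6·e^(-2·u) du ÷ ∫_{0}^{∞} u^6·e^(-2·u) du.
Using ∫ u^6·e^(-2·u) du = -(4·u^6 + 12·u^5 + 30·u^4 + 60·u^3 + 90·u^2 + 90·u + 45)·e^(-2·u)/8, the numerator is ≈ 4.1197 and the denominator is 45/8.
This evaluates to P = 0.7324.

P ≈ 0.732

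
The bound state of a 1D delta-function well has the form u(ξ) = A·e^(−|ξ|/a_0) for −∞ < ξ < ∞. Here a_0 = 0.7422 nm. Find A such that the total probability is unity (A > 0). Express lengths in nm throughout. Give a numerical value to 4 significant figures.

A ≈ 1.161 nm^(-1/2)

Require ∫ |u|² dξ = 1 over the whole domain.
With u = A·e^(−|ξ|/a_0), the integral evaluates to A²·[a_0].
Setting this equal to 1 gives A² = 1/(a_0).
With a_0 = 0.7422: A² = 1.3473 and A = 1.1608.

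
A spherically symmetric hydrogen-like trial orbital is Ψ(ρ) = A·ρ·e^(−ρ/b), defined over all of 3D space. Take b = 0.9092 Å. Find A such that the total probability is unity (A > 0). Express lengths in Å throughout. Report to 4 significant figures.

Normalization requires ∫|Ψ|² 4πρ² dρ = 1, integrated from 0 to ∞.
In 3D with spherical symmetry the volume element is 4πρ² dρ.
Carrying out the integral gives A² · 3·π·b^5.
Hence A² = 1/[3·π·b^5].
With b = 0.9092: A² = 0.17078 and A = 0.41325.

A ≈ 0.4133 Å^(-5/2)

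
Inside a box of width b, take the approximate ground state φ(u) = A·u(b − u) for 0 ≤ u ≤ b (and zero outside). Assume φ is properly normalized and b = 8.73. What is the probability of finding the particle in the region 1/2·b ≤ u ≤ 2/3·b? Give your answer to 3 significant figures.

P ≈ 0.290

|φ|² is the probability density, so P = ∫_{1/2·b}^{2/3·b} |φ|² du.
With A² fixed by ∫|φ|² = 1, i.e. A² = (b^5/30)^(−1), substitute and integrate.
In terms of t = u/b (A² and the length scale cancel between numerator and denominator), P = [∫_{1/2}^{2/3} t^2·(1 - t)^2 dt] / [∫_{0}^{1} t^2·(1 - t)^2 dt].
Using ∫ t^2·(1 - t)^2 dt = t^3·(6·t^2 - 15·t + 10)/30, the numerator is 47/4860 and the denominator is 1/30.
Evaluating gives P = 47/162.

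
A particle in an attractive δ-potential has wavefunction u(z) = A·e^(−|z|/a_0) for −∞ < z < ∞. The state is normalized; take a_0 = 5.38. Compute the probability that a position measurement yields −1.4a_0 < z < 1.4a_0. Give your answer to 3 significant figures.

The probability is P = ∫ |u|² dz over [−1.4a_0, 1.4a_0].
With A² fixed by ∫|u|² = 1, i.e. A² = (a_0)^(−1), substitute and integrate.
By symmetry take twice the z ≥ 0 contribution in numerator and denominator; the 2's cancel. Let t = z/a_0; then A² and the length scale cancel, so P = ∫_{0}^{1.4} e^(-2·t) dt ÷ ∫_{0}^{∞} e^(-2·t) dt.
An antiderivative of e^(-2·t) is -e^(-2·t)/2; evaluating from 0 to 1.4 gives 1/2 - e^(-14/5)/2, while the full integral is 1/2.
The result is P = 0.9392.

P ≈ 0.939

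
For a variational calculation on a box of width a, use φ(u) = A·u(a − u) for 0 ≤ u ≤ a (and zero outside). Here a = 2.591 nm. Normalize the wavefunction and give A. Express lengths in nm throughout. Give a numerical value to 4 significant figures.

A ≈ 0.5069 nm^(-5/2)

The normalization condition is ∫|φ|² du = 1 from 0 to a.
Expanding the polynomial and integrating term by term, ∫|φ|² du = A²·(a^5/30).
Hence A² = 1/[a^5/30].
Plugging in a = 2.591 yields A = 0.50686.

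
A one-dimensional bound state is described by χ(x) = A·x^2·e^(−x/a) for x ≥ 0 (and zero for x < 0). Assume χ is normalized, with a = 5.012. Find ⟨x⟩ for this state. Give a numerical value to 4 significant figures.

⟨x⟩ ≈ 12.53

By definition ⟨x⟩ = ∫ x |χ(x)|² dx.
The ratio of the moment integral to the normalization integral gives ⟨x⟩ = 5·a/2.
Putting a = 5.012 gives 12.530.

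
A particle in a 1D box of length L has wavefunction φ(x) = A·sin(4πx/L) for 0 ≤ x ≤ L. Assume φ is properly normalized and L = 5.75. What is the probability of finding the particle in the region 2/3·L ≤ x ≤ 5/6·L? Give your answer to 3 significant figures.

P = ∫_{2/3·L}^{5/6·L} |φ(x)|² dx.
The normalization integral ∫|φ|²dx over the whole domain equals L/2·A², and A² cancels in the ratio.
Substituting u = x/L, A² and the length scale cancel in the ratio: P = ∫_{2/3}^{5/6} sin(4·π·u)^2 du / ∫_{0}^{1} sin(4·π·u)^2 du.
An antiderivative of sin(4·π·u)^2 is u/2 - sin(4·π·u)·cos(4·π·u)/(8·π); evaluating from 2/3 to 5/6 gives -√(3)/(16·π) + 1/12, while the full integral is 1/2.
Taking the ratio, P = (-√(3)/8 + π/6)/π.

P ≈ 0.0978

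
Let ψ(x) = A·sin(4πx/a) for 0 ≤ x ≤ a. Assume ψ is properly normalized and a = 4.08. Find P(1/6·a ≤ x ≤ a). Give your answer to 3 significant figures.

|ψ|² is the probability density, so P = ∫_{1/6·a}^{a} |ψ|² dx.
The normalization integral ∫|ψ|²dx over the whole domain equals a/2·A², and A² cancels in the ratio.
Substituting u = x/a, A² and the length scale cancel in the ratio: P = ∫_{1/6}^{1} sin(4·π·u)^2 du / ∫_{0}^{1} sin(4·π·u)^2 du.
With ∫ sin(4·π·u)^2 du = u/2 - sin(4·π·u)·cos(4·π·u)/(8·π) + C, the region integral is -√(3)/(32·π) + 5/12 and the full one is 1/2.
The result is P = -√(3)/(16·π) + 5/6.

P ≈ 0.799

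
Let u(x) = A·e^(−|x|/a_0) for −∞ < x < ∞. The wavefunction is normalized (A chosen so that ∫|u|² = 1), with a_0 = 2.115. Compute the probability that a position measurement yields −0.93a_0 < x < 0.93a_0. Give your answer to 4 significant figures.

|u|² is the probability density, so P = ∫_{−0.93a_0}^{0.93a_0} |u|² dx.
Since A² = 1/(a_0), this is the region integral divided by the full normalization integral.
Both integrals are even about x = 0, so only the x ≥ 0 halves are needed (the factors of 2 cancel). In terms of t = x/a_0 (A² and the length scale cancel between numerator and denominator), P = [∫_{0}^{0.93} e^(-2·t) dt] / [∫_{0}^{∞} e^(-2·t) dt].
An antiderivative of e^(-2·t) is -e^(-2·t)/2; evaluating from 0 to 0.93 gives 1/2 - e^(-93/50)/2, while the full integral is 1/2.
The result is P = 0.84433.

P ≈ 0.8443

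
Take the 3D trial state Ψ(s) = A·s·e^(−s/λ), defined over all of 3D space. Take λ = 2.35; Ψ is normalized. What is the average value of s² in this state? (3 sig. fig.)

⟨s^2⟩ ≈ 41.4

⟨s²⟩ = ∫ s^2 |Ψ|² 4πs² ds over the full domain.
Since the A² factors cancel between numerator and denominator, ⟨s²⟩ = 15·λ^2/2.
Putting λ = 2.35 gives 41.42.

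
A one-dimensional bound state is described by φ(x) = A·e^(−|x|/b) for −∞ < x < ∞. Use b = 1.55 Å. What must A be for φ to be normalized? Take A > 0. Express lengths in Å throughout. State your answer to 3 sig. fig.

Require ∫ |φ|² dx = 1 over the whole domain.
Using ∫₀^∞ xⁿ e^(−αx) dx = n!/αⁿ⁺¹, with φ = A·e^(−|x|/b), the integral evaluates to A²·[b].
With b = 1.55: A² = 0.6452 and A = 0.8032.

A ≈ 0.803 Å^(-1/2)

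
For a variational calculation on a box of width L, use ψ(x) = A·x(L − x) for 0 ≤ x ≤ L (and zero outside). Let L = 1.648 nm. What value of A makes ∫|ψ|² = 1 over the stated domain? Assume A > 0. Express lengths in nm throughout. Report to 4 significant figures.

A ≈ 1.571 nm^(-5/2)

We need A² ∫|f|² dx = 1, taking the integral from 0 to L.
The integral (without the A² prefactor) comes out to L^5/30.
So A² = (L^5/30)^(−1).
Substituting L = 1.648 gives A² = 2.4679, so A = 1.5710.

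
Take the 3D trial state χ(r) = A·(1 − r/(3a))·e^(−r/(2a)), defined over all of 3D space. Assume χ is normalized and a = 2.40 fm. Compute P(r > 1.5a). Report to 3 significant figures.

P ≈ 0.746

Integrate the radial probability density 4πr²|χ|² over r > 1.5a.
The full normalization integral is A²·[8·π·a^3/3] = 1, fixing A².
In terms of u = r/a (A², 4π and the length scale all cancel between numerator and denominator), P = [∫_{1.5}^{∞} u^2·(1 - u/3)^2·e^(-u) du] / [∫_{0}^{∞} u^2·(1 - u/3)^2·e^(-u) du].
Using ∫ u^2·(1 - u/3)^2·e^(-u) du = (-u^4 + 2·u^3 - 3·u^2 - 6·u - 6)·e^(-u)/9, the numerator is 107·e^(-3/2)/48 and the denominator is 2/3.
The region integral divided by the full integral gives P = 0.7461.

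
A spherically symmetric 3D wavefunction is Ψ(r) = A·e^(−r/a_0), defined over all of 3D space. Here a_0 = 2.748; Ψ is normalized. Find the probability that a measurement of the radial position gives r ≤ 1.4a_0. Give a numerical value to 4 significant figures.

Integrate the radial probability density 4πr²|Ψ|² over r ≤ 1.4a_0.
A² is fixed by ∫₀^∞ 4πr²|Ψ|² dr = 1, i.e. A² = (π·a_0^3)^(−1).
Let u = r/a_0; then A², 4π and the length scale all cancel, so P = ∫_{0}^{1.4} u^2·e^(-2·u) du ÷ ∫_{0}^{∞} u^2·e^(-2·u) du.
An antiderivative of u^2·e^(-2·u) is -(2·u^2 + 2·u + 1)·e^(-2·u)/4; evaluating from 0 to 1.4 gives 1/4 - 193·e^(-14/5)/100, while the full integral is 1/4.
Taking the ratio yields P = 0.53055.

P ≈ 0.5305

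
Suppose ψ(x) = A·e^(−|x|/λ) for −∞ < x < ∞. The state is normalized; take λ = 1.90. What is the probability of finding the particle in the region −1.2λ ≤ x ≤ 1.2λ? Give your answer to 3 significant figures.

P ≈ 0.909

P = ∫_{−1.2λ}^{1.2λ} |ψ(x)|² dx.
With A² fixed by ∫|ψ|² = 1, i.e. A² = (λ)^(−1), substitute and integrate.
Both integrals are even about x = 0, so only the x ≥ 0 halves are needed (the factors of 2 cancel). In terms of u = x/λ (A² and the length scale cancel between numerator and denominator), P = [∫_{0}^{1.2} e^(-2·u) du] / [∫_{0}^{∞} e^(-2·u) du].
With ∫ e^(-2·u) du = -e^(-2·u)/2 + C, the region integral is 1/2 - e^(-12/5)/2 and the full one is 1/2.
Taking the ratio, P = 0.9093.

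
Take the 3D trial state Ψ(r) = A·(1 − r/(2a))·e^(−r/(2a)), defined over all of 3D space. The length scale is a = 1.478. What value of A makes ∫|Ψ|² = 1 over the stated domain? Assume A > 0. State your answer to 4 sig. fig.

The normalization condition is ∫|Ψ|² 4πr² dr = 1 from 0 to ∞.
Recall ∫₀^∞ r^m e^(−r/β) dr = m!·β^(m+1), with Ψ = A·(1 − r/(2a))·e^(−r/(2a)), the integral evaluates to A²·[8·π·a^3].
Setting this equal to 1 gives A² = 1/(8·π·a^3).
With a = 1.478: A² = 0.012324 and A = 0.11101.

A ≈ 0.1110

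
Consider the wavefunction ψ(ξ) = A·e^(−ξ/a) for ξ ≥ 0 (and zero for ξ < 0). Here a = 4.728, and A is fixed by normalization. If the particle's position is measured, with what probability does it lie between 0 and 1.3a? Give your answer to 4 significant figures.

|ψ|² is the probability density, so P = ∫_{0}^{1.3a} |ψ|² dξ.
Since A² = 1/(a/2), this is the region integral divided by the full normalization integral.
Substituting u = ξ/a, A² and the length scale cancel in the ratio: P = ∫_{0}^{1.3} e^(-2·u) du / ∫_{0}^{∞} e^(-2·u) du.
An antiderivative of e^(-2·u) is -e^(-2·u)/2; evaluating from 0 to 1.3 gives 1/2 - e^(-13/5)/2, while the full integral is 1/2.
Evaluating gives P = 0.92573.

P ≈ 0.9257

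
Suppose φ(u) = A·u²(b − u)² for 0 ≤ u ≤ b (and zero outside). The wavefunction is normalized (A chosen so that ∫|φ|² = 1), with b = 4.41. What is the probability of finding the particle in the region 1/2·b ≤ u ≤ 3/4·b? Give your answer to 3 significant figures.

P ≈ 0.451

|φ|² is the probability density, so P = ∫_{1/2·b}^{3/4·b} |φ|² du.
With A² fixed by ∫|φ|² = 1, i.e. A² = (b^9/630)^(−1), substitute and integrate.
Let t = u/b; then A² and the length scale cancel, so P = ∫_{1/2}^{3/4} t^4·(1 - t)^4 dt ÷ ∫_{0}^{1} t^4·(1 - t)^4 dt.
An antiderivative of t^4·(1 - t)^4 is t^5·(70·t^4 - 315·t^3 + 540·t^2 - 420·t + 126)/630; evaluating from 1/2 to 3/4 gives ≈ 0.00071599, while the full integral is 1/630.
The result is P = 0.4511.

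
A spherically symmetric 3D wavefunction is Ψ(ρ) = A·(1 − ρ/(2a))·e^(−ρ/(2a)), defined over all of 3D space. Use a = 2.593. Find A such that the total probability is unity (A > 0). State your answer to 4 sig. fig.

Require ∫ |Ψ|² 4πρ² dρ = 1 over the whole domain.
With Ψ = A·(1 − ρ/(2a))·e^(−ρ/(2a)), the integral evaluates to A²·[8·π·a^3].
Hence A² = 1/[8·π·a^3].
With a = 2.593: A² = 0.0022822 and A = 0.047772.

A ≈ 0.04777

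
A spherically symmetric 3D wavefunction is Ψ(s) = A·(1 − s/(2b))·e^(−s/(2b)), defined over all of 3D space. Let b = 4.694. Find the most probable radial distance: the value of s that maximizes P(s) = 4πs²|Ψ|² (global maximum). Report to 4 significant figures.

s ≈ 24.58

Set d/ds [P(s) = 4πs²|Ψ|²] = 0 and solve for s > 0.
Solving yields s = b·(√(5) + 3).
With b = 4.694, the most probable radial distance is 24.578.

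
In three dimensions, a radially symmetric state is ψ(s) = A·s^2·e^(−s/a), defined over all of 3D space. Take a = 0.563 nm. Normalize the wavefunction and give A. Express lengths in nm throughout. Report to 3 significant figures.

Require ∫ |ψ|² 4πs² ds = 1 over the whole domain.
With ψ = A·s^2·e^(−s/a), the integral evaluates to A²·[45·π·a^7/2].
So A² = (45·π·a^7/2)^(−1).
Substituting a = 0.563 gives A² = 0.7891, so A = 0.8883.

A ≈ 0.888 nm^(-7/2)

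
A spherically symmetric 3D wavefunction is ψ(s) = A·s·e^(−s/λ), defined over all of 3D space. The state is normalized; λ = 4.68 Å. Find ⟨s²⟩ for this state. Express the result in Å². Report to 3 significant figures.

By definition ⟨s²⟩ = ∫ s^2 |ψ(s)|² 4πs² ds.
With ∫₀^∞ s^6 e^(−αs) ds = 6!/α^7, evaluating both integrals, ⟨s²⟩ = 15·λ^2/2.
With λ = 4.68, ⟨s^2⟩ = 164.3.

⟨s^2⟩ ≈ 164 Å^2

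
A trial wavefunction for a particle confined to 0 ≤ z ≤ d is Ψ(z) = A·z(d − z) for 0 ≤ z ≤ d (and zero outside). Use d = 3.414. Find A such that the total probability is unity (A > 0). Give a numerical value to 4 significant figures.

We need A² ∫|f|² dz = 1, taking the integral from 0 to d.
Expanding the polynomial and integrating term by term, carrying out the integral gives A² · d^5/30.
With d = 3.414: A² = 0.064685 and A = 0.25433.

A ≈ 0.2543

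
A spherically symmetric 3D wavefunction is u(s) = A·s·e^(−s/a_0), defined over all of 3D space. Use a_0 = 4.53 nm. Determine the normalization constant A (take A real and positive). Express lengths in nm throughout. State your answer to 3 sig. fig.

We need A² ∫|f|² 4πs² ds = 1, taking the integral from 0 to ∞.
The angular integral contributes 4π, leaving ∫₀^∞ s²|u|² ds.
Using ∫₀^∞ sⁿ e^(−αs) ds = n!/αⁿ⁺¹, ∫|u|² 4πs² ds = A²·(3·π·a_0^5).
So A² = (3·π·a_0^5)^(−1).
With a_0 = 4.53: A² = 0.00005562 and A = 0.007458.

A ≈ 0.00746 nm^(-5/2)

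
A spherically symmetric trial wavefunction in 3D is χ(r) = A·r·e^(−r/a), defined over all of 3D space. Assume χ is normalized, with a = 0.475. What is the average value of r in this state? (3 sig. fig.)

⟨r⟩ = ∫ r |χ|² 4πr² dr over the full domain.
With ∫₀^∞ r^5 e^(−αr) dr = 5!/α^6, the ratio of the moment integral to the normalization integral gives ⟨r⟩ = 5·a/2.
Putting a = 0.475 gives 1.188.

⟨r⟩ ≈ 1.19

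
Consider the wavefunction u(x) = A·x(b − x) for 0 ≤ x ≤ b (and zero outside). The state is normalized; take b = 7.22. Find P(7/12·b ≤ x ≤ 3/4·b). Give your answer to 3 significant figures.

The probability is P = ∫ |u|² dx over [7/12·b, 3/4·b].
Since A² = 1/(b^5/30), this is the region integral divided by the full normalization integral.
Let t = x/b; then A² and the length scale cancel, so P = ∫_{7/12}^{3/4} t^2·(1 - t)^2 dt ÷ ∫_{0}^{1} t^2·(1 - t)^2 dt.
Using ∫ t^2·(1 - t)^2 dt = t^3·(6·t^2 - 15·t + 10)/30, the numerator is ≈ 0.0081035 and the denominator is 1/30.
The result is P = 0.2431.

P ≈ 0.243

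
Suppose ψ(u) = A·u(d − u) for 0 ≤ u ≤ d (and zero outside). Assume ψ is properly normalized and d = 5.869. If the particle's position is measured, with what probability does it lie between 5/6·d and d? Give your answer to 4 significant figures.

P ≈ 0.03549

The probability is P = ∫ |ψ|² du over [5/6·d, d].
Since A² = 1/(d^5/30), this is the region integral divided by the full normalization integral.
Let t = u/d; then A² and the length scale cancel, so P = ∫_{5/6}^{1} t^2·(1 - t)^2 dt ÷ ∫_{0}^{1} t^2·(1 - t)^2 dt.
An antiderivative of t^2·(1 - t)^2 is t^3·(6·t^2 - 15·t + 10)/30; evaluating from 5/6 to 1 gives ≈ 0.00118313, while the full integral is 1/30.
Taking the ratio, P = 23/648.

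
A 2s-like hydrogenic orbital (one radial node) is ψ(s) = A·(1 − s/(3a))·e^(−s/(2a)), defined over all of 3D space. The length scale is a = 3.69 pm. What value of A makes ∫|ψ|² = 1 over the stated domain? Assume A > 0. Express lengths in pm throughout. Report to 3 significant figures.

A ≈ 0.0487 pm^(-3/2)

The normalization condition is ∫|ψ|² 4πs² ds = 1 from 0 to ∞.
In 3D with spherical symmetry the volume element is 4πs² ds.
∫|ψ|² 4πs² ds = A²·(8·π·a^3/3).
Hence A² = 1/[8·π·a^3/3].
Substituting a = 3.69 gives A² = 0.002376, so A = 0.04874.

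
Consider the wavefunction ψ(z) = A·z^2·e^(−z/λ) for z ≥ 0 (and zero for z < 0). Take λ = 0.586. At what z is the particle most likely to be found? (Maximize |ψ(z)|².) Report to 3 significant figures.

Differentiate |ψ(z)|² with respect to z and set to zero.
Solving yields z = 2·λ.
With λ = 0.586, the most probable position is 1.172.

z ≈ 1.17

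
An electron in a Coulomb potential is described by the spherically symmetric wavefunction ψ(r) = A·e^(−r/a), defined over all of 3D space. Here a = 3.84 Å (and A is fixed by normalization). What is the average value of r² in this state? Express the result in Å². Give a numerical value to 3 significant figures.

⟨r²⟩ = ∫ r^2 |ψ|² 4πr² dr over the full domain.
Using ∫₀^∞ rⁿ e^(−αr) dr = n!/αⁿ⁺¹, the ratio of the moment integral to the normalization integral gives ⟨r²⟩ = 3·a^2.
Putting a = 3.84 gives 44.24.

⟨r^2⟩ ≈ 44.2 Å^2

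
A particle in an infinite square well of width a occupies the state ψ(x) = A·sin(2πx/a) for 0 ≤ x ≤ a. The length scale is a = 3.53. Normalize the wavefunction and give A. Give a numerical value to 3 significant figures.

The normalization condition is ∫|ψ|² dx = 1 from 0 to a.
Using sin²θ = (1 − cos 2θ)/2, carrying out the integral gives A² · a/2.
So A² = (a/2)^(−1).
Plugging in a = 3.53 yields A = 0.7527.

A ≈ 0.753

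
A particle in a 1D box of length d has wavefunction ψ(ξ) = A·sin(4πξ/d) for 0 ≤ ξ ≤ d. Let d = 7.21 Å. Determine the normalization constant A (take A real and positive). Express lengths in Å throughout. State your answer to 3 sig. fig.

A ≈ 0.527 Å^(-1/2)

The normalization condition is ∫|ψ|² dξ = 1 from 0 to d.
With ∫₀^d sin²(nπξ/d) dξ = d/2, carrying out the integral gives A² · d/2.
Hence A² = 1/[d/2].
Plugging in d = 7.21 yields A = 0.5267.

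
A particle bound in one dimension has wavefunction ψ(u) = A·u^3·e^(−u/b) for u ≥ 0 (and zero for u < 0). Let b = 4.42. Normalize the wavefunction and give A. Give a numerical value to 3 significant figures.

The normalization condition is ∫|ψ|² du = 1 from 0 to ∞.
The integral (without the A² prefactor) comes out to 45·b^7/8.
So A² = (45·b^7/8)^(−1).
With b = 4.42: A² = 0.000005394 and A = 0.002323.

A ≈ 0.00232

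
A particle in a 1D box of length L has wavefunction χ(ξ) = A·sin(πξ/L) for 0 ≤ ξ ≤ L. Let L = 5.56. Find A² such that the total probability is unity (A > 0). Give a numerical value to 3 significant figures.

We need A² ∫|f|² dξ = 1, taking the integral from 0 to L.
Using sin²θ = (1 − cos 2θ)/2, the integral (without the A² prefactor) comes out to L/2.
Hence A² = 1/[L/2].
Plugging in L = 5.56 yields A = 0.5998.

A^2 ≈ 0.360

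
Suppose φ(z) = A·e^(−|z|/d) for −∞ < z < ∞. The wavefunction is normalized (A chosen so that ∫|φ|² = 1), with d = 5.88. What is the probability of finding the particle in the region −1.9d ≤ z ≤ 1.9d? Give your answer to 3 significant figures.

P = ∫_{−1.9d}^{1.9d} |φ(z)|² dz.
Since A² = 1/(d), this is the region integral divided by the full normalization integral.
By symmetry take twice the z ≥ 0 contribution in numerator and denominator; the 2's cancel. Substituting u = z/d, A² and the length scale cancel in the ratio: P = ∫_{0}^{1.9} e^(-2·u) du / ∫_{0}^{∞} e^(-2·u) du.
With ∫ e^(-2·u) du = -e^(-2·u)/2 + C, the region integral is 1/2 - e^(-19/5)/2 and the full one is 1/2.
This works out to P = 0.9776.

P ≈ 0.978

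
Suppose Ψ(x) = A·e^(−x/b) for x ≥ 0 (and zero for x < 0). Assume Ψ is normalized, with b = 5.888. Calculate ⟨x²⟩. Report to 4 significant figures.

The expectation value is the |Ψ|²-weighted average of x^2: ∫ x^2|Ψ|² dx.
Recall ∫₀^∞ x^m e^(−x/β) dx = m!·β^(m+1), evaluating both integrals, ⟨x²⟩ = b^2/2.
With b = 5.888, ⟨x^2⟩ = 17.334.

⟨x^2⟩ ≈ 17.33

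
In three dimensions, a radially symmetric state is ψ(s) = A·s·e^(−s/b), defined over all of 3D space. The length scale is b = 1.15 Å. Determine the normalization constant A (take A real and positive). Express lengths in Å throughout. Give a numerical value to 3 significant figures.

We need A² ∫|f|² 4πs² ds = 1, taking the integral from 0 to ∞.
(Spherical symmetry: dV = 4πs² ds.)
With ∫₀^∞ s^4 e^(−αs) ds = 4!/α^5, carrying out the integral gives A² · 3·π·b^5.
Substituting b = 1.15 gives A² = 0.05275, so A = 0.2297.

A ≈ 0.230 Å^(-5/2)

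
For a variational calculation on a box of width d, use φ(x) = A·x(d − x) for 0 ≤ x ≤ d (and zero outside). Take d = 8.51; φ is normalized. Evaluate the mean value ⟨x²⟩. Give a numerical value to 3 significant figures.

By definition ⟨x²⟩ = ∫ x^2 |φ(x)|² dx.
Expanding the polynomial and integrating term by term, the ratio of the moment integral to the normalization integral gives ⟨x²⟩ = 2·d^2/7.
Putting d = 8.51 gives 20.69.

⟨x^2⟩ ≈ 20.7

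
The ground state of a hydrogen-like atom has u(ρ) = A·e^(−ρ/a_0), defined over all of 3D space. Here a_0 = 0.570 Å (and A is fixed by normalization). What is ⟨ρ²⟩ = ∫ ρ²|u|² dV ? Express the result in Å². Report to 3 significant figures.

The expectation value is the |u|²-weighted average of ρ^2: ∫ ρ^2|u|² 4πρ² dρ.
Recall ∫₀^∞ ρ^m e^(−ρ/β) dρ = m!·β^(m+1), the ratio of the moment integral to the normalization integral gives ⟨ρ²⟩ = 3·a_0^2.
With a_0 = 0.570, ⟨ρ^2⟩ = 0.9747.

⟨ρ^2⟩ ≈ 0.975 Å^2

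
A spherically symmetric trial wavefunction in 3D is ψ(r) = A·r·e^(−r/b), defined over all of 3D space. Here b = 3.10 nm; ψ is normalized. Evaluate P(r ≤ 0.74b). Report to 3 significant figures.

Integrate the radial probability density 4πr²|ψ|² over r ≤ 0.74b.
Normalization gives A² = 1/(3·π·b^5).
In terms of u = r/b (A², 4π and the length scale all cancel between numerator and denominator), P = [∫_{0}^{0.74} u^4·e^(-2·u) du] / [∫_{0}^{∞} u^4·e^(-2·u) du].
With ∫ u^4·e^(-2·u) du = -(u^4/2 + u^3 + 3·u^2/2 + 3·u/2 + 3/4)·e^(-2·u) + C, the region integral is ≈ 0.013238 and the full one is 3/4.
The region integral divided by the full integral gives P = 0.01765.

P ≈ 0.0177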